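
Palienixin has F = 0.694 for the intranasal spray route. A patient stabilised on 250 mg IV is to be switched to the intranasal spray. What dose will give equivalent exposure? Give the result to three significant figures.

For equal systemic exposure: F × D_ev = D_iv
D_ev = D_iv / F = 250 / 0.694 = 360.231 mg

D_intranasal = 360 mg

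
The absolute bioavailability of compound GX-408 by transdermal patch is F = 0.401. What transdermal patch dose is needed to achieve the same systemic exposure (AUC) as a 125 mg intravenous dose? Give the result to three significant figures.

For equal systemic exposure: F × D_ev = D_iv
D_ev = D_iv / F = 125 / 0.401 = 311.721 mg

D_transdermal = 312 mg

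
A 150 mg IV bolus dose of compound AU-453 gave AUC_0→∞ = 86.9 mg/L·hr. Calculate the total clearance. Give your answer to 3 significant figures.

CL = Dose_iv / AUC_0→∞
   = 150 / 86.9 = 1.72612 L/hr

CL = 1.73 L/hr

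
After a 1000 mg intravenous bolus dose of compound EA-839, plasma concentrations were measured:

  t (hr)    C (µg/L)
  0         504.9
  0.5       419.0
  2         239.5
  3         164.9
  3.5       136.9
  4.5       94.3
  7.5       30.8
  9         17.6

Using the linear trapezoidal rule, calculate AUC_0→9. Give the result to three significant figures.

AUC = 1340 µg/L·hr

Trapezoidal AUC_0→9:
  [0→0.5]: (504.9+419.0)/2 × 0.5 = 230.975
  [0.5→2]: (419.0+239.5)/2 × 1.5 = 493.875
  [2→3]: (239.5+164.9)/2 × 1 = 202.2
  [3→3.5]: (164.9+136.9)/2 × 0.5 = 75.45
  [3.5→4.5]: (136.9+94.3)/2 × 1 = 115.6
  [4.5→7.5]: (94.3+30.8)/2 × 3 = 187.65
  [7.5→9]: (30.8+17.6)/2 × 1.5 = 36.3
  Sum = 1342.05 µg/L·hr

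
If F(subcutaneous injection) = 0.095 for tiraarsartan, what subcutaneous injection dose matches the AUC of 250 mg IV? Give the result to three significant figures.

For equal systemic exposure: F × D_ev = D_iv
D_ev = D_iv / F = 250 / 0.095 = 2631.58 mg

D_subcutaneous = 2630 mg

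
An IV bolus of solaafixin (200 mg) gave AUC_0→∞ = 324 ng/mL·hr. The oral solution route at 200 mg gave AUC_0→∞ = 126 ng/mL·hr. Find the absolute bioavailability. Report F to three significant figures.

F = (AUC_ev / D_ev) / (AUC_iv / D_iv)
  = (126/200) / (324/200)
  = 0.63 / 1.62 = 0.3889

F = 0.389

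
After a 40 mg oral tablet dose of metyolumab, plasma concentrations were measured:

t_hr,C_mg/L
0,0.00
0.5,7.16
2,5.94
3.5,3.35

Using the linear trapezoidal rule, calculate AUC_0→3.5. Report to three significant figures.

AUC = 18.6 mg/L·hr

Trapezoidal AUC_0→3.5:
  [0→0.5]: (0.00+7.16)/2 × 0.5 = 1.79
  [0.5→2]: (7.16+5.94)/2 × 1.5 = 9.825
  [2→3.5]: (5.94+3.35)/2 × 1.5 = 6.9675
  Sum = 18.5825 mg/L·hr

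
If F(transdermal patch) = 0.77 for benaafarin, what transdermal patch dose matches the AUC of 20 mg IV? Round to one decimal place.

D_transdermal = 26.0 mg

For equal systemic exposure: F × D_ev = D_iv
D_ev = D_iv / F = 20 / 0.77 = 25.974 mg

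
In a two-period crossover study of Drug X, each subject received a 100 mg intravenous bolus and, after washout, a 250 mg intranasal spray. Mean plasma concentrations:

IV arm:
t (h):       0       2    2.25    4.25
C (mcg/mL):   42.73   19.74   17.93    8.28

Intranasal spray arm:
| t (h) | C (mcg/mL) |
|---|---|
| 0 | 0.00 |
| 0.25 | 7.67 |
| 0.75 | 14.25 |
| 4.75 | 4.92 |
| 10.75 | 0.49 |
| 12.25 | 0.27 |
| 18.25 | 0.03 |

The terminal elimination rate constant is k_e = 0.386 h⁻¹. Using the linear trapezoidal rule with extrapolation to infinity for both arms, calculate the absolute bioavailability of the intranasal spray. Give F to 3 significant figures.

Trapezoidal AUC_0→4.25 (IV):
  [0→2]: (42.73+19.74)/2 × 2 = 62.47
  [2→2.25]: (19.74+17.93)/2 × 0.25 = 4.70875
  [2.25→4.25]: (17.93+8.28)/2 × 2 = 26.21
  Sum = 93.38875 mcg/mL·h
IV tail: 8.28/0.386 = 21.451; AUC_iv,0→∞ = 93.38875 + 21.451 = 114.83975 mcg/mL·h
Trapezoidal AUC_0→18.25 (intranasal spray):
  [0→0.25]: (0.00+7.67)/2 × 0.25 = 0.95875
  [0.25→0.75]: (7.67+14.25)/2 × 0.5 = 5.48
  [0.75→4.75]: (14.25+4.92)/2 × 4 = 38.34
  [4.75→10.75]: (4.92+0.49)/2 × 6 = 16.23
  [10.75→12.25]: (0.49+0.27)/2 × 1.5 = 0.57
  [12.25→18.25]: (0.27+0.03)/2 × 6 = 0.9
  Sum = 62.47875 mcg/mL·h
intranasal spray tail: 0.03/0.386 = 0.078; AUC_ev,0→∞ = 62.47875 + 0.078 = 62.55675 mcg/mL·h
F = (AUC_ev/D_ev)/(AUC_iv/D_iv) = (62.55675/250)/(114.83975/100) = 0.250227/1.1483975 = 0.2179

F = 0.218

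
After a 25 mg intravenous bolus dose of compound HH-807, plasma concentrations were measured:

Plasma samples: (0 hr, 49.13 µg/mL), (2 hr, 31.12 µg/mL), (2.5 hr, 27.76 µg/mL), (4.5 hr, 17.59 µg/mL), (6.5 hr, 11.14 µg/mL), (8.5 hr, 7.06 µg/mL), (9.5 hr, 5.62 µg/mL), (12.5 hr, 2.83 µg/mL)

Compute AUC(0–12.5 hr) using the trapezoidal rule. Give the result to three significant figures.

Trapezoidal AUC_0→12.5:
  [0→2]: (49.13+31.12)/2 × 2 = 80.25
  [2→2.5]: (31.12+27.76)/2 × 0.5 = 14.72
  [2.5→4.5]: (27.76+17.59)/2 × 2 = 45.35
  [4.5→6.5]: (17.59+11.14)/2 × 2 = 28.73
  [6.5→8.5]: (11.14+7.06)/2 × 2 = 18.2
  [8.5→9.5]: (7.06+5.62)/2 × 1 = 6.34
  [9.5→12.5]: (5.62+2.83)/2 × 3 = 12.675
  Sum = 206.265 µg/mL·hr

AUC = 206 µg/mL·hr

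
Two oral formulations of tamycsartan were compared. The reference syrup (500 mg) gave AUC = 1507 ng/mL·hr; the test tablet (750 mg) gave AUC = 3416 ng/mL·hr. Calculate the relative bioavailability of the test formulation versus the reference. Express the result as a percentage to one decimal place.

F_rel = 151.1%

F_rel = (AUC_test/D_test) / (AUC_ref/D_ref)
      = (3416/750) / (1507/500)
      = 4.55467 / 3.014 = 1.5112 = 151.12%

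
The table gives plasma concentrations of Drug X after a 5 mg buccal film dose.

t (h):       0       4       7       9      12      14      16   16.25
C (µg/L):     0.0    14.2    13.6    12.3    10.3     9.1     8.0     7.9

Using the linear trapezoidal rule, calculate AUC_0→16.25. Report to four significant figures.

AUC = 168.4 µg/L·h

Trapezoidal AUC_0→16.25:
  [0→4]: (0.0+14.2)/2 × 4 = 28.4
  [4→7]: (14.2+13.6)/2 × 3 = 41.7
  [7→9]: (13.6+12.3)/2 × 2 = 25.9
  [9→12]: (12.3+10.3)/2 × 3 = 33.9
  [12→14]: (10.3+9.1)/2 × 2 = 19.4
  [14→16]: (9.1+8.0)/2 × 2 = 17.1
  [16→16.25]: (8.0+7.9)/2 × 0.25 = 1.9875
  Sum = 168.3875 µg/L·h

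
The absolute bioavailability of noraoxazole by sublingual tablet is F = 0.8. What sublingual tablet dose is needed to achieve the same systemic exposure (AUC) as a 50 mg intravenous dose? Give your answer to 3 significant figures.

For equal systemic exposure: F × D_ev = D_iv
D_ev = D_iv / F = 50 / 0.8 = 62.5 mg

D_sublingual = 62.5 mg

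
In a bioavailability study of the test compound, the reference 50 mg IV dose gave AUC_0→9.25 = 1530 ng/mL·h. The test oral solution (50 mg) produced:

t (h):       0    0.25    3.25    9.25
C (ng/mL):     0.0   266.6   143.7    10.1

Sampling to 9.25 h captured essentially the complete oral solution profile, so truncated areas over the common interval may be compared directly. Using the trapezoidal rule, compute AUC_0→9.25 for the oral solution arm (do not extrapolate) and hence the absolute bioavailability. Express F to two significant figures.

F = 0.73

Trapezoidal AUC_0→9.25 (oral solution):
  [0→0.25]: (0.0+266.6)/2 × 0.25 = 33.325
  [0.25→3.25]: (266.6+143.7)/2 × 3 = 615.45
  [3.25→9.25]: (143.7+10.1)/2 × 6 = 461.4
  Sum = 1110.175 ng/mL·h
F = (AUC_ev/D_ev)/(AUC_iv/D_iv) = (1110.175/50)/(1530/50) = 22.2035/30.6 = 0.7256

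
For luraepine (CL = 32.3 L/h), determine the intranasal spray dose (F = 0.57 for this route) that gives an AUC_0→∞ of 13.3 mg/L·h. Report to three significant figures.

Dose = 754 mg

Dose = CL × AUC_0→∞ / F
     = 32.3 × 13.3 / 0.57 = 753.667 mg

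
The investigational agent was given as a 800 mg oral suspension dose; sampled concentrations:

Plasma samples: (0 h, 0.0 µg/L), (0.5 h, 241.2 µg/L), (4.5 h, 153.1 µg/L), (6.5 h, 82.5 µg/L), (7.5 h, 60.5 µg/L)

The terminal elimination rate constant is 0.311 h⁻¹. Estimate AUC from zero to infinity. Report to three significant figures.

AUC = 1350 µg/L·h

Trapezoidal AUC_0→7.5:
  [0→0.5]: (0.0+241.2)/2 × 0.5 = 60.3
  [0.5→4.5]: (241.2+153.1)/2 × 4 = 788.6
  [4.5→6.5]: (153.1+82.5)/2 × 2 = 235.6
  [6.5→7.5]: (82.5+60.5)/2 × 1 = 71.5
  Sum = 1156.0 µg/L·h
Extrapolated tail: C_last / k_e = 60.5 / 0.311 = 194.534
AUC_0→∞ = 1156.0 + 194.534 = 1350.534 µg/L·h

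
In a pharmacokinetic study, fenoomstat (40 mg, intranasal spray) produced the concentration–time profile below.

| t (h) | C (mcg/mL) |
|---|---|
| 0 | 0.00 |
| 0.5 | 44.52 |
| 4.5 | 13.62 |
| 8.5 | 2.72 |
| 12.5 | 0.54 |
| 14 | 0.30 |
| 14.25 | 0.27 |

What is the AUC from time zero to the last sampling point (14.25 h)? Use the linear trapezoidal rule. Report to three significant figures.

Trapezoidal AUC_0→14.25:
  [0→0.5]: (0.00+44.52)/2 × 0.5 = 11.13
  [0.5→4.5]: (44.52+13.62)/2 × 4 = 116.28
  [4.5→8.5]: (13.62+2.72)/2 × 4 = 32.68
  [8.5→12.5]: (2.72+0.54)/2 × 4 = 6.52
  [12.5→14]: (0.54+0.30)/2 × 1.5 = 0.63
  [14→14.25]: (0.30+0.27)/2 × 0.25 = 0.07125
  Sum = 167.31125 mcg/mL·h

AUC = 167 mcg/mL·h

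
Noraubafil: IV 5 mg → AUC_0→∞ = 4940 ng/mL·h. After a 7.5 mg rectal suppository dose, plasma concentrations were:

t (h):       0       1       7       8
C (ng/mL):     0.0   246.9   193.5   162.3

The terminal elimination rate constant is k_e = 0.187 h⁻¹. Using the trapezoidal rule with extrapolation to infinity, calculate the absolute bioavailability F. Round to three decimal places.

Trapezoidal AUC_0→8 (rectal suppository):
  [0→1]: (0.0+246.9)/2 × 1 = 123.45
  [1→7]: (246.9+193.5)/2 × 6 = 1321.2
  [7→8]: (193.5+162.3)/2 × 1 = 177.9
  Sum = 1622.55 ng/mL·h
Tail: C_last/k_e = 162.3/0.187 = 867.914
AUC_0→∞ (rectal suppository) = 1622.55 + 867.914 = 2490.464 ng/mL·h
F = (AUC_ev/D_ev)/(AUC_iv/D_iv) = (2490.464/7.5)/(4940/5) = 332.062/988 = 0.3361

F = 0.336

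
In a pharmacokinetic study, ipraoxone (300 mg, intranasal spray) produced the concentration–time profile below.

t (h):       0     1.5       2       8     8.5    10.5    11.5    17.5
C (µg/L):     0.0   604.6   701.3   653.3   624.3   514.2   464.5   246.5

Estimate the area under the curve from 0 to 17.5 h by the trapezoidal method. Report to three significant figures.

Trapezoidal AUC_0→17.5:
  [0→1.5]: (0.0+604.6)/2 × 1.5 = 453.45
  [1.5→2]: (604.6+701.3)/2 × 0.5 = 326.475
  [2→8]: (701.3+653.3)/2 × 6 = 4063.8
  [8→8.5]: (653.3+624.3)/2 × 0.5 = 319.4
  [8.5→10.5]: (624.3+514.2)/2 × 2 = 1138.5
  [10.5→11.5]: (514.2+464.5)/2 × 1 = 489.35
  [11.5→17.5]: (464.5+246.5)/2 × 6 = 2133.0
  Sum = 8923.975 µg/L·h

AUC = 8920 µg/L·h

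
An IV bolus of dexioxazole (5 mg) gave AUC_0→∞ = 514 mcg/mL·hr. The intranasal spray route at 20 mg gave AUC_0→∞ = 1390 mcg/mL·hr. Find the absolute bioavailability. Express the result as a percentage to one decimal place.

F = (AUC_ev / D_ev) / (AUC_iv / D_iv)
  = (1390/20) / (514/5)
  = 69.5 / 102.8 = 0.6761
  = 67.61%

F = 67.6%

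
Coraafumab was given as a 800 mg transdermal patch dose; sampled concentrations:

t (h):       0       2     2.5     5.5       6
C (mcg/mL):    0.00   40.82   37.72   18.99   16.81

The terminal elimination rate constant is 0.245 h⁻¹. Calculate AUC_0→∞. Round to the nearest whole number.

Trapezoidal AUC_0→6:
  [0→2]: (0.00+40.82)/2 × 2 = 40.82
  [2→2.5]: (40.82+37.72)/2 × 0.5 = 19.635
  [2.5→5.5]: (37.72+18.99)/2 × 3 = 85.065
  [5.5→6]: (18.99+16.81)/2 × 0.5 = 8.95
  Sum = 154.47 mcg/mL·h
Extrapolated tail: C_last / k_e = 16.81 / 0.245 = 68.612
AUC_0→∞ = 154.47 + 68.612 = 223.082 mcg/mL·h

AUC = 223 mcg/mL·h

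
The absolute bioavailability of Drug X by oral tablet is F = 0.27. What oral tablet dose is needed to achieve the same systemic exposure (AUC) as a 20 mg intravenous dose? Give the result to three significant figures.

For equal systemic exposure: F × D_ev = D_iv
D_ev = D_iv / F = 20 / 0.27 = 74.0741 mg

D_oral = 74.1 mg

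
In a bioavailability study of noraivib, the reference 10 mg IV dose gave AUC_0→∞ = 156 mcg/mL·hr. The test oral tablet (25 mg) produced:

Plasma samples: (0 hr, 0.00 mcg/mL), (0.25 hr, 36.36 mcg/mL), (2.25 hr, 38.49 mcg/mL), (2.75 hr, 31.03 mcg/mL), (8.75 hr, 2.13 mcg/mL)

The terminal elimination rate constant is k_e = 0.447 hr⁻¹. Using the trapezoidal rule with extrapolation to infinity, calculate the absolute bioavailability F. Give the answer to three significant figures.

F = 0.515

Trapezoidal AUC_0→8.75 (oral tablet):
  [0→0.25]: (0.00+36.36)/2 × 0.25 = 4.545
  [0.25→2.25]: (36.36+38.49)/2 × 2 = 74.85
  [2.25→2.75]: (38.49+31.03)/2 × 0.5 = 17.38
  [2.75→8.75]: (31.03+2.13)/2 × 6 = 99.48
  Sum = 196.255 mcg/mL·hr
Tail: C_last/k_e = 2.13/0.447 = 4.765
AUC_0→∞ (oral tablet) = 196.255 + 4.765 = 201.02 mcg/mL·hr
F = (AUC_ev/D_ev)/(AUC_iv/D_iv) = (201.02/25)/(156/10) = 8.0408/15.6 = 0.5154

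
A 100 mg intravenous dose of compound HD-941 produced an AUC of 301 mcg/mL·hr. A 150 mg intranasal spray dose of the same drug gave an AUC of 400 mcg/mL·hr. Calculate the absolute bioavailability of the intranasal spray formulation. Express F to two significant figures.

F = 0.89

F = (AUC_ev / D_ev) / (AUC_iv / D_iv)
  = (400/150) / (301/100)
  = 2.66667 / 3.01 = 0.8859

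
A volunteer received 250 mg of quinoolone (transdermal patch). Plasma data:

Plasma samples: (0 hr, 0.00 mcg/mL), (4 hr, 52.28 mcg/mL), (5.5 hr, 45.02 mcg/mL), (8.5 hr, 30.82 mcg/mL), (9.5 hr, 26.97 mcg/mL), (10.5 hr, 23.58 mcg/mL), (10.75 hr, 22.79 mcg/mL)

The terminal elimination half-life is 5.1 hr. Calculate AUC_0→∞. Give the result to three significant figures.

AUC = 519 mcg/mL·hr

Trapezoidal AUC_0→10.75:
  [0→4]: (0.00+52.28)/2 × 4 = 104.56
  [4→5.5]: (52.28+45.02)/2 × 1.5 = 72.975
  [5.5→8.5]: (45.02+30.82)/2 × 3 = 113.76
  [8.5→9.5]: (30.82+26.97)/2 × 1 = 28.895
  [9.5→10.5]: (26.97+23.58)/2 × 1 = 25.275
  [10.5→10.75]: (23.58+22.79)/2 × 0.25 = 5.79625
  Sum = 351.26125 mcg/mL·hr
k_e = ln2 / t½ = 0.693147 / 5.1 = 0.1359 hr^-1
Extrapolated tail: C_last / k_e = 22.79 / 0.1359 = 167.697
AUC_0→∞ = 351.26125 + 167.697 = 518.95825 mcg/mL·hr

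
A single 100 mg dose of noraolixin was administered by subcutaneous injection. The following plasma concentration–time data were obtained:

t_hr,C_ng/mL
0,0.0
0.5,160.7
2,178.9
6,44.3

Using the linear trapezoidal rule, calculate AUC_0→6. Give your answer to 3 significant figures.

Trapezoidal AUC_0→6:
  [0→0.5]: (0.0+160.7)/2 × 0.5 = 40.175
  [0.5→2]: (160.7+178.9)/2 × 1.5 = 254.7
  [2→6]: (178.9+44.3)/2 × 4 = 446.4
  Sum = 741.275 ng/mL·hr

AUC = 741 ng/mL·hr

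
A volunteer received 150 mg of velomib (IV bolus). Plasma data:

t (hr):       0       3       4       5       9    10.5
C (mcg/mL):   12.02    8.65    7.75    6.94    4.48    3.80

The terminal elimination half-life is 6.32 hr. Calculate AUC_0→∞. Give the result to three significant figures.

Trapezoidal AUC_0→10.5:
  [0→3]: (12.02+8.65)/2 × 3 = 31.005
  [3→4]: (8.65+7.75)/2 × 1 = 8.2
  [4→5]: (7.75+6.94)/2 × 1 = 7.345
  [5→9]: (6.94+4.48)/2 × 4 = 22.84
  [9→10.5]: (4.48+3.80)/2 × 1.5 = 6.21
  Sum = 75.6 mcg/mL·hr
k_e = ln2 / t½ = 0.693147 / 6.32 = 0.1097 hr^-1
Extrapolated tail: C_last / k_e = 3.80 / 0.1097 = 34.640
AUC_0→∞ = 75.6 + 34.640 = 110.24 mcg/mL·hr

AUC = 110 mcg/mL·hr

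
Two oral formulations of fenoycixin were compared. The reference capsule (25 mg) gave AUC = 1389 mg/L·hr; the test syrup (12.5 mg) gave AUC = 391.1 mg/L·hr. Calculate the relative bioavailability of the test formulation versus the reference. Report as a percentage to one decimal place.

F_rel = (AUC_test/D_test) / (AUC_ref/D_ref)
      = (391.1/12.5) / (1389/25)
      = 31.288 / 55.56 = 0.5631 = 56.31%

F_rel = 56.3%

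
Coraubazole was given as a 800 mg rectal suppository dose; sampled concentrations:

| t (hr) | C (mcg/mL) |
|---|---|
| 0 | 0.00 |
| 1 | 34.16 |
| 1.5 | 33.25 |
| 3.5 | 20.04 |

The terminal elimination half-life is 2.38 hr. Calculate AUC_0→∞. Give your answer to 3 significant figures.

Trapezoidal AUC_0→3.5:
  [0→1]: (0.00+34.16)/2 × 1 = 17.08
  [1→1.5]: (34.16+33.25)/2 × 0.5 = 16.8525
  [1.5→3.5]: (33.25+20.04)/2 × 2 = 53.29
  Sum = 87.2225 mcg/mL·hr
k_e = ln2 / t½ = 0.693147 / 2.38 = 0.2912 hr^-1
Extrapolated tail: C_last / k_e = 20.04 / 0.2912 = 68.819
AUC_0→∞ = 87.2225 + 68.819 = 156.0415 mcg/mL·hr

AUC = 156 mcg/mL·hr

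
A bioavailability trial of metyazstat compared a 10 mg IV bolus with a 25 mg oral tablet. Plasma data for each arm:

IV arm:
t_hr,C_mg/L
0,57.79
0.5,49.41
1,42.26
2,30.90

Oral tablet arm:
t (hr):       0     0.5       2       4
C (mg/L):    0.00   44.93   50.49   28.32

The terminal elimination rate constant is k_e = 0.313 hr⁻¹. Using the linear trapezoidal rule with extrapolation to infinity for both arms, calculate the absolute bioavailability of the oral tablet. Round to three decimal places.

F = 0.545

Trapezoidal AUC_0→2 (IV):
  [0→0.5]: (57.79+49.41)/2 × 0.5 = 26.8
  [0.5→1]: (49.41+42.26)/2 × 0.5 = 22.9175
  [1→2]: (42.26+30.90)/2 × 1 = 36.58
  Sum = 86.2975 mg/L·hr
IV tail: 30.90/0.313 = 98.722; AUC_iv,0→∞ = 86.2975 + 98.722 = 185.0195 mg/L·hr
Trapezoidal AUC_0→4 (oral tablet):
  [0→0.5]: (0.00+44.93)/2 × 0.5 = 11.2325
  [0.5→2]: (44.93+50.49)/2 × 1.5 = 71.565
  [2→4]: (50.49+28.32)/2 × 2 = 78.81
  Sum = 161.6075 mg/L·hr
oral tablet tail: 28.32/0.313 = 90.479; AUC_ev,0→∞ = 161.6075 + 90.479 = 252.0865 mg/L·hr
F = (AUC_ev/D_ev)/(AUC_iv/D_iv) = (252.0865/25)/(185.0195/10) = 10.08346/18.50195 = 0.5450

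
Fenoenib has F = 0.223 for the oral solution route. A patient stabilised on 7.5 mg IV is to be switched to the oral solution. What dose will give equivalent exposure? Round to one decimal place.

For equal systemic exposure: F × D_ev = D_iv
D_ev = D_iv / F = 7.5 / 0.223 = 33.6323 mg

D_oral = 33.6 mg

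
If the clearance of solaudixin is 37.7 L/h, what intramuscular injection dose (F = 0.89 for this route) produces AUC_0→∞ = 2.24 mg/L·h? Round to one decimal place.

Dose = 94.9 mg

Dose = CL × AUC_0→∞ / F
     = 37.7 × 2.24 / 0.89 = 94.8854 mg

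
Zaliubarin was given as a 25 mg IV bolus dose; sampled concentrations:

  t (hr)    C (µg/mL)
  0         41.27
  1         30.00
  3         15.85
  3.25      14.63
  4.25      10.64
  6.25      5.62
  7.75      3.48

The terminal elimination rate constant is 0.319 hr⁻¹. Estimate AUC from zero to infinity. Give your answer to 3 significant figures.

Trapezoidal AUC_0→7.75:
  [0→1]: (41.27+30.00)/2 × 1 = 35.635
  [1→3]: (30.00+15.85)/2 × 2 = 45.85
  [3→3.25]: (15.85+14.63)/2 × 0.25 = 3.81
  [3.25→4.25]: (14.63+10.64)/2 × 1 = 12.635
  [4.25→6.25]: (10.64+5.62)/2 × 2 = 16.26
  [6.25→7.75]: (5.62+3.48)/2 × 1.5 = 6.825
  Sum = 121.015 µg/mL·hr
Extrapolated tail: C_last / k_e = 3.48 / 0.319 = 10.909
AUC_0→∞ = 121.015 + 10.909 = 131.924 µg/mL·hr

AUC = 132 µg/mL·hr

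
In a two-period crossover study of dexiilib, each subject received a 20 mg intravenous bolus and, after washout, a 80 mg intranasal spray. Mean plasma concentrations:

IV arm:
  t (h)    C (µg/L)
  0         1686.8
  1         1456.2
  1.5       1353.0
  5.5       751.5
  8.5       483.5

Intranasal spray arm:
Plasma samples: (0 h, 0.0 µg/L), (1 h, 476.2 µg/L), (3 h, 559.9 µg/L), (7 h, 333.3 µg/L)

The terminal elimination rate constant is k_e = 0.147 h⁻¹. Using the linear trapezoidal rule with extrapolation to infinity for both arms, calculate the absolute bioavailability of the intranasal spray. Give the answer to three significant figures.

Trapezoidal AUC_0→8.5 (IV):
  [0→1]: (1686.8+1456.2)/2 × 1 = 1571.5
  [1→1.5]: (1456.2+1353.0)/2 × 0.5 = 702.3
  [1.5→5.5]: (1353.0+751.5)/2 × 4 = 4209.0
  [5.5→8.5]: (751.5+483.5)/2 × 3 = 1852.5
  Sum = 8335.3 µg/L·h
IV tail: 483.5/0.147 = 3289.116; AUC_iv,0→∞ = 8335.3 + 3289.116 = 11624.416 µg/L·h
Trapezoidal AUC_0→7 (intranasal spray):
  [0→1]: (0.0+476.2)/2 × 1 = 238.1
  [1→3]: (476.2+559.9)/2 × 2 = 1036.1
  [3→7]: (559.9+333.3)/2 × 4 = 1786.4
  Sum = 3060.6 µg/L·h
intranasal spray tail: 333.3/0.147 = 2267.347; AUC_ev,0→∞ = 3060.6 + 2267.347 = 5327.947 µg/L·h
F = (AUC_ev/D_ev)/(AUC_iv/D_iv) = (5327.947/80)/(11624.416/20) = 66.5993/581.2208 = 0.1146

F = 0.115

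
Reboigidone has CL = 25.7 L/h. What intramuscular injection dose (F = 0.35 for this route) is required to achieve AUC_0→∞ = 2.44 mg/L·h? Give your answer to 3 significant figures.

Dose = 179 mg

Dose = CL × AUC_0→∞ / F
     = 25.7 × 2.44 / 0.35 = 179.166 mg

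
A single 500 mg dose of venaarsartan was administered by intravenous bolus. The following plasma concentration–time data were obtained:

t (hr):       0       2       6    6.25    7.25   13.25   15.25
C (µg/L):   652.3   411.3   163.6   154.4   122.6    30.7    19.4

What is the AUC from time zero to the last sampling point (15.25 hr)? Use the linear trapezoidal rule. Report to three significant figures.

Trapezoidal AUC_0→15.25:
  [0→2]: (652.3+411.3)/2 × 2 = 1063.6
  [2→6]: (411.3+163.6)/2 × 4 = 1149.8
  [6→6.25]: (163.6+154.4)/2 × 0.25 = 39.75
  [6.25→7.25]: (154.4+122.6)/2 × 1 = 138.5
  [7.25→13.25]: (122.6+30.7)/2 × 6 = 459.9
  [13.25→15.25]: (30.7+19.4)/2 × 2 = 50.1
  Sum = 2901.65 µg/L·hr

AUC = 2900 µg/L·hr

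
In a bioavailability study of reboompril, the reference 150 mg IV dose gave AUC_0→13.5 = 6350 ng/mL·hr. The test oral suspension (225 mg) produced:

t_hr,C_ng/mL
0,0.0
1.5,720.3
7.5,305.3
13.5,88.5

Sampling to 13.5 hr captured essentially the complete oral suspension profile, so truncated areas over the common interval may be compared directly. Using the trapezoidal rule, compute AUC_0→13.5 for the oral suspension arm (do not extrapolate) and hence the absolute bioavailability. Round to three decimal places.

Trapezoidal AUC_0→13.5 (oral suspension):
  [0→1.5]: (0.0+720.3)/2 × 1.5 = 540.225
  [1.5→7.5]: (720.3+305.3)/2 × 6 = 3076.8
  [7.5→13.5]: (305.3+88.5)/2 × 6 = 1181.4
  Sum = 4798.425 ng/mL·hr
F = (AUC_ev/D_ev)/(AUC_iv/D_iv) = (4798.425/225)/(6350/150) = 21.3263/42.3333 = 0.5038

F = 0.504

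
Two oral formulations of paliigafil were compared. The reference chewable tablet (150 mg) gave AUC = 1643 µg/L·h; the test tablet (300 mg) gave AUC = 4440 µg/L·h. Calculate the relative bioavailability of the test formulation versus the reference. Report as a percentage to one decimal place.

F_rel = (AUC_test/D_test) / (AUC_ref/D_ref)
      = (4440/300) / (1643/150)
      = 14.8 / 10.9533 = 1.3512 = 135.12%

F_rel = 135.1%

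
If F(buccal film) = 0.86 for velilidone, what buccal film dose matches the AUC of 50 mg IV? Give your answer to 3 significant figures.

For equal systemic exposure: F × D_ev = D_iv
D_ev = D_iv / F = 50 / 0.86 = 58.1395 mg

D_buccal = 58.1 mg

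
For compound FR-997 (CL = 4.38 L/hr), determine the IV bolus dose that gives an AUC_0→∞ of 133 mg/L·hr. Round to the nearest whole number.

Dose_iv = CL × AUC_0→∞
     = 4.38 × 133 = 582.54 mg

Dose = 583 mg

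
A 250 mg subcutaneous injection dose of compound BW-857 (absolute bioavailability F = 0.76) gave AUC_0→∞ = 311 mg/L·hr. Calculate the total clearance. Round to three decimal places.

CL = 0.611 L/hr

CL = F × Dose / AUC_0→∞
   = 0.76 × 250 / 311 = 0.610932 L/hr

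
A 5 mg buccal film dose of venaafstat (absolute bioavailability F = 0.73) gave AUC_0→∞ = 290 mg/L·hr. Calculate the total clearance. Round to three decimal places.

CL = F × Dose / AUC_0→∞
   = 0.73 × 5 / 290 = 0.0125862 L/hr

CL = 0.013 L/hr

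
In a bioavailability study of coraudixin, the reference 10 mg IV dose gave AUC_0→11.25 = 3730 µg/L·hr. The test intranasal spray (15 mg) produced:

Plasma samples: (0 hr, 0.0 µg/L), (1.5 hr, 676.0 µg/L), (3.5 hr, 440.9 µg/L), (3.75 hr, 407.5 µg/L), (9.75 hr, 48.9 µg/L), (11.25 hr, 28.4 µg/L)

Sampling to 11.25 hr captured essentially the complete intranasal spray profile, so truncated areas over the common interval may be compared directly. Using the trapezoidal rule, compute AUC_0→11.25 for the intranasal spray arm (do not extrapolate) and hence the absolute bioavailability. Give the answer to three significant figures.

F = 0.564

Trapezoidal AUC_0→11.25 (intranasal spray):
  [0→1.5]: (0.0+676.0)/2 × 1.5 = 507.0
  [1.5→3.5]: (676.0+440.9)/2 × 2 = 1116.9
  [3.5→3.75]: (440.9+407.5)/2 × 0.25 = 106.05
  [3.75→9.75]: (407.5+48.9)/2 × 6 = 1369.2
  [9.75→11.25]: (48.9+28.4)/2 × 1.5 = 57.975
  Sum = 3157.125 µg/L·hr
F = (AUC_ev/D_ev)/(AUC_iv/D_iv) = (3157.125/15)/(3730/10) = 210.475/373 = 0.5643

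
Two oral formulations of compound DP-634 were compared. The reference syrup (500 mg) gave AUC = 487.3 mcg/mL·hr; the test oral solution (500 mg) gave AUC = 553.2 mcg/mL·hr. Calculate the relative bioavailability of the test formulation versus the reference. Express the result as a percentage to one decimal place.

F_rel = 113.5%

F_rel = (AUC_test/D_test) / (AUC_ref/D_ref)
      = (553.2/500) / (487.3/500)
      = 1.1064 / 0.9746 = 1.1352 = 113.52%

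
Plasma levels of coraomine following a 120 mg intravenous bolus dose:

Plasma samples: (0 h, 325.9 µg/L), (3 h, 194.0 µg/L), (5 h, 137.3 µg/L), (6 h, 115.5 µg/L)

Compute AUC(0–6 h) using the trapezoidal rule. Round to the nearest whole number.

Trapezoidal AUC_0→6:
  [0→3]: (325.9+194.0)/2 × 3 = 779.85
  [3→5]: (194.0+137.3)/2 × 2 = 331.3
  [5→6]: (137.3+115.5)/2 × 1 = 126.4
  Sum = 1237.55 µg/L·h

AUC = 1238 µg/L·h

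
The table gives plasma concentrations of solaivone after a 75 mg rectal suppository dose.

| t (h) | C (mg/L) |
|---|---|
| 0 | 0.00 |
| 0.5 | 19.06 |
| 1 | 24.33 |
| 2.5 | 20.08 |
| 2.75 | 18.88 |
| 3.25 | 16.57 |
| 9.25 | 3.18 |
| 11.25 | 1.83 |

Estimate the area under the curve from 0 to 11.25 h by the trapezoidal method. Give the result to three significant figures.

Trapezoidal AUC_0→11.25:
  [0→0.5]: (0.00+19.06)/2 × 0.5 = 4.765
  [0.5→1]: (19.06+24.33)/2 × 0.5 = 10.8475
  [1→2.5]: (24.33+20.08)/2 × 1.5 = 33.3075
  [2.5→2.75]: (20.08+18.88)/2 × 0.25 = 4.87
  [2.75→3.25]: (18.88+16.57)/2 × 0.5 = 8.8625
  [3.25→9.25]: (16.57+3.18)/2 × 6 = 59.25
  [9.25→11.25]: (3.18+1.83)/2 × 2 = 5.01
  Sum = 126.9125 mg/L·h

AUC = 127 mg/L·h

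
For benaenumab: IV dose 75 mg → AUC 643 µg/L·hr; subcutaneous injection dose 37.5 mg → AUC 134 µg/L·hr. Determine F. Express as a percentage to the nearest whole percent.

F = 42%

F = (AUC_ev / D_ev) / (AUC_iv / D_iv)
  = (134/37.5) / (643/75)
  = 3.57333 / 8.57333 = 0.4168
  = 41.68%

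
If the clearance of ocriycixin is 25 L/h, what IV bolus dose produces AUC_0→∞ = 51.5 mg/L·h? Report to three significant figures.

Dose = 1290 mg

Dose_iv = CL × AUC_0→∞
     = 25 × 51.5 = 1287.5 mg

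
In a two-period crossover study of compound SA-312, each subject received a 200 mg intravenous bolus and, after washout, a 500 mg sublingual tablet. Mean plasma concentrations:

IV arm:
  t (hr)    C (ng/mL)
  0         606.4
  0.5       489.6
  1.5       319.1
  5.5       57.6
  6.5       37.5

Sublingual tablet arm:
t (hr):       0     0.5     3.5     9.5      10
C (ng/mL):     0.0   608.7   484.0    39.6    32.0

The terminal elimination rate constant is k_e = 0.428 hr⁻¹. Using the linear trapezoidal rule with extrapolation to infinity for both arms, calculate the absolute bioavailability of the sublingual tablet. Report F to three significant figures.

F = 0.882

Trapezoidal AUC_0→6.5 (IV):
  [0→0.5]: (606.4+489.6)/2 × 0.5 = 274.0
  [0.5→1.5]: (489.6+319.1)/2 × 1 = 404.35
  [1.5→5.5]: (319.1+57.6)/2 × 4 = 753.4
  [5.5→6.5]: (57.6+37.5)/2 × 1 = 47.55
  Sum = 1479.3 ng/mL·hr
IV tail: 37.5/0.428 = 87.617; AUC_iv,0→∞ = 1479.3 + 87.617 = 1566.917 ng/mL·hr
Trapezoidal AUC_0→10 (sublingual tablet):
  [0→0.5]: (0.0+608.7)/2 × 0.5 = 152.175
  [0.5→3.5]: (608.7+484.0)/2 × 3 = 1639.05
  [3.5→9.5]: (484.0+39.6)/2 × 6 = 1570.8
  [9.5→10]: (39.6+32.0)/2 × 0.5 = 17.9
  Sum = 3379.925 ng/mL·hr
sublingual tablet tail: 32.0/0.428 = 74.766; AUC_ev,0→∞ = 3379.925 + 74.766 = 3454.691 ng/mL·hr
F = (AUC_ev/D_ev)/(AUC_iv/D_iv) = (3454.691/500)/(1566.917/200) = 6.909382/7.834585 = 0.8819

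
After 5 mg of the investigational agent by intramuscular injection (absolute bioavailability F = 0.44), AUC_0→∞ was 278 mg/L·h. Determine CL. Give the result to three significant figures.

CL = 0.00791 L/h

CL = F × Dose / AUC_0→∞
   = 0.44 × 5 / 278 = 0.00791367 L/h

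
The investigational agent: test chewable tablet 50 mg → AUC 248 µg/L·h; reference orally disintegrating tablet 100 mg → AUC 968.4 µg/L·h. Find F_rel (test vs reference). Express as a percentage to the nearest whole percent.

F_rel = 51%

F_rel = (AUC_test/D_test) / (AUC_ref/D_ref)
      = (248/50) / (968.4/100)
      = 4.96 / 9.684 = 0.5122 = 51.22%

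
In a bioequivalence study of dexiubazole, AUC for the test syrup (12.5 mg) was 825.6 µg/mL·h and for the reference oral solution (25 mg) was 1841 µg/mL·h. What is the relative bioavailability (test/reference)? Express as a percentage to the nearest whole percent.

F_rel = (AUC_test/D_test) / (AUC_ref/D_ref)
      = (825.6/12.5) / (1841/25)
      = 66.048 / 73.64 = 0.8969 = 89.69%

F_rel = 90%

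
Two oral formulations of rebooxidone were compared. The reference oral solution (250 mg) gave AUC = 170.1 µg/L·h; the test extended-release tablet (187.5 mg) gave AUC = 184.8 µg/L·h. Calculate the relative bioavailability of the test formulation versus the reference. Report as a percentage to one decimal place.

F_rel = 144.9%

F_rel = (AUC_test/D_test) / (AUC_ref/D_ref)
      = (184.8/187.5) / (170.1/250)
      = 0.9856 / 0.6804 = 1.4486 = 144.86%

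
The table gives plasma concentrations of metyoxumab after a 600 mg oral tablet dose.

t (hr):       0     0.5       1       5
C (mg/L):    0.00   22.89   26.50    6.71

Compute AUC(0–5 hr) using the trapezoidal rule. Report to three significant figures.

Trapezoidal AUC_0→5:
  [0→0.5]: (0.00+22.89)/2 × 0.5 = 5.7225
  [0.5→1]: (22.89+26.50)/2 × 0.5 = 12.3475
  [1→5]: (26.50+6.71)/2 × 4 = 66.42
  Sum = 84.49 mg/L·hr

AUC = 84.5 mg/L·hr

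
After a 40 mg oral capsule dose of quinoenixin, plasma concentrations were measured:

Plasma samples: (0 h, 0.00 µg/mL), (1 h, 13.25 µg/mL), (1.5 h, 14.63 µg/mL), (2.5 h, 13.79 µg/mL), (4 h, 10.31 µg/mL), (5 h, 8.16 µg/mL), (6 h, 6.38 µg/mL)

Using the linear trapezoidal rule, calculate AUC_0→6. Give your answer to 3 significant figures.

AUC = 62.4 µg/mL·h

Trapezoidal AUC_0→6:
  [0→1]: (0.00+13.25)/2 × 1 = 6.625
  [1→1.5]: (13.25+14.63)/2 × 0.5 = 6.97
  [1.5→2.5]: (14.63+13.79)/2 × 1 = 14.21
  [2.5→4]: (13.79+10.31)/2 × 1.5 = 18.075
  [4→5]: (10.31+8.16)/2 × 1 = 9.235
  [5→6]: (8.16+6.38)/2 × 1 = 7.27
  Sum = 62.385 µg/mL·h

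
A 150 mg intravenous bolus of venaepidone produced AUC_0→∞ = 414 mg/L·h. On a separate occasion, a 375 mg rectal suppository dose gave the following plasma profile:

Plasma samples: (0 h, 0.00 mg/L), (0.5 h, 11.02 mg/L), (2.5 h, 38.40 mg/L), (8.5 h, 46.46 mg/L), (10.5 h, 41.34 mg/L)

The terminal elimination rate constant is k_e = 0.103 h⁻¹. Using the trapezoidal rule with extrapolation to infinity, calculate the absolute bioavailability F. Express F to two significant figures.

Trapezoidal AUC_0→10.5 (rectal suppository):
  [0→0.5]: (0.00+11.02)/2 × 0.5 = 2.755
  [0.5→2.5]: (11.02+38.40)/2 × 2 = 49.42
  [2.5→8.5]: (38.40+46.46)/2 × 6 = 254.58
  [8.5→10.5]: (46.46+41.34)/2 × 2 = 87.8
  Sum = 394.555 mg/L·h
Tail: C_last/k_e = 41.34/0.103 = 401.359
AUC_0→∞ (rectal suppository) = 394.555 + 401.359 = 795.914 mg/L·h
F = (AUC_ev/D_ev)/(AUC_iv/D_iv) = (795.914/375)/(414/150) = 2.12244/2.76 = 0.7690

F = 0.77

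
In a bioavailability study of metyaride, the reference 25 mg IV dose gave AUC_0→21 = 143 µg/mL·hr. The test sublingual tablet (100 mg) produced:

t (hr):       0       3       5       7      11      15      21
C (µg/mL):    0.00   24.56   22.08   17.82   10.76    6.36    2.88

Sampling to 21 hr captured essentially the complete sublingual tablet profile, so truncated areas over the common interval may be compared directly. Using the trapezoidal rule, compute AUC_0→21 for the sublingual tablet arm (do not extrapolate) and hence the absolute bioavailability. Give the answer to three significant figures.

Trapezoidal AUC_0→21 (sublingual tablet):
  [0→3]: (0.00+24.56)/2 × 3 = 36.84
  [3→5]: (24.56+22.08)/2 × 2 = 46.64
  [5→7]: (22.08+17.82)/2 × 2 = 39.9
  [7→11]: (17.82+10.76)/2 × 4 = 57.16
  [11→15]: (10.76+6.36)/2 × 4 = 34.24
  [15→21]: (6.36+2.88)/2 × 6 = 27.72
  Sum = 242.5 µg/mL·hr
F = (AUC_ev/D_ev)/(AUC_iv/D_iv) = (242.5/100)/(143/25) = 2.425/5.72 = 0.4240

F = 0.424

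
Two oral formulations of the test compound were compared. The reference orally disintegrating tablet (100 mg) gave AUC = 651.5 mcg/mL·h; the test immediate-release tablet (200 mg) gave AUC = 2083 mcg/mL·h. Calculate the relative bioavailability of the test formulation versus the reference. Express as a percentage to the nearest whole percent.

F_rel = (AUC_test/D_test) / (AUC_ref/D_ref)
      = (2083/200) / (651.5/100)
      = 10.415 / 6.515 = 1.5986 = 159.86%

F_rel = 160%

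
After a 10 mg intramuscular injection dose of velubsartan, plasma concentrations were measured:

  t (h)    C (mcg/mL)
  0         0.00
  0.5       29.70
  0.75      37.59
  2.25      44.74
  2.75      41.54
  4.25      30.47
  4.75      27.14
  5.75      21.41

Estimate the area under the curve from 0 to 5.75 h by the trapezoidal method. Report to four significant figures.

AUC = 191.8 mcg/mL·h

Trapezoidal AUC_0→5.75:
  [0→0.5]: (0.00+29.70)/2 × 0.5 = 7.425
  [0.5→0.75]: (29.70+37.59)/2 × 0.25 = 8.41125
  [0.75→2.25]: (37.59+44.74)/2 × 1.5 = 61.7475
  [2.25→2.75]: (44.74+41.54)/2 × 0.5 = 21.57
  [2.75→4.25]: (41.54+30.47)/2 × 1.5 = 54.0075
  [4.25→4.75]: (30.47+27.14)/2 × 0.5 = 14.4025
  [4.75→5.75]: (27.14+21.41)/2 × 1 = 24.275
  Sum = 191.83875 mcg/mL·h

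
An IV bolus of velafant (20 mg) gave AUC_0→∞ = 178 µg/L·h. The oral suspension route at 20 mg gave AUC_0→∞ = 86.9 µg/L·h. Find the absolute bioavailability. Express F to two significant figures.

F = (AUC_ev / D_ev) / (AUC_iv / D_iv)
  = (86.9/20) / (178/20)
  = 4.345 / 8.9 = 0.4882

F = 0.49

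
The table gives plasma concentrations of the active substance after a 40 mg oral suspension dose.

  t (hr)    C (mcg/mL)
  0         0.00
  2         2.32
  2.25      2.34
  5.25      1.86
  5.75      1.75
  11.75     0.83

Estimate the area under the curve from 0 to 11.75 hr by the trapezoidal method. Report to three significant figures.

AUC = 17.8 mcg/mL·hr

Trapezoidal AUC_0→11.75:
  [0→2]: (0.00+2.32)/2 × 2 = 2.32
  [2→2.25]: (2.32+2.34)/2 × 0.25 = 0.5825
  [2.25→5.25]: (2.34+1.86)/2 × 3 = 6.3
  [5.25→5.75]: (1.86+1.75)/2 × 0.5 = 0.9025
  [5.75→11.75]: (1.75+0.83)/2 × 6 = 7.74
  Sum = 17.845 mcg/mL·hr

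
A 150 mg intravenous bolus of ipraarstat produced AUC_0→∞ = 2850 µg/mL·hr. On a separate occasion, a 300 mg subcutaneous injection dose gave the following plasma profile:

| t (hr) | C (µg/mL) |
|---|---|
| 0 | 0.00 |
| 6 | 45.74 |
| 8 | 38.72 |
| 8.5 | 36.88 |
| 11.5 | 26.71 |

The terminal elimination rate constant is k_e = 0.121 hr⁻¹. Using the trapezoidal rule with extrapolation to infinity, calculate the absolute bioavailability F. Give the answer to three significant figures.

Trapezoidal AUC_0→11.5 (subcutaneous injection):
  [0→6]: (0.00+45.74)/2 × 6 = 137.22
  [6→8]: (45.74+38.72)/2 × 2 = 84.46
  [8→8.5]: (38.72+36.88)/2 × 0.5 = 18.9
  [8.5→11.5]: (36.88+26.71)/2 × 3 = 95.385
  Sum = 335.965 µg/mL·hr
Tail: C_last/k_e = 26.71/0.121 = 220.744
AUC_0→∞ (subcutaneous injection) = 335.965 + 220.744 = 556.709 µg/mL·hr
F = (AUC_ev/D_ev)/(AUC_iv/D_iv) = (556.709/300)/(2850/150) = 1.8557/19 = 0.0977

F = 0.0977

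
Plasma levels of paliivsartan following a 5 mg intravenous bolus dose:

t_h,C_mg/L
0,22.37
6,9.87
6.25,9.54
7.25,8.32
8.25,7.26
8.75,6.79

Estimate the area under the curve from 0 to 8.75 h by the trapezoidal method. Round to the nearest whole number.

Trapezoidal AUC_0→8.75:
  [0→6]: (22.37+9.87)/2 × 6 = 96.72
  [6→6.25]: (9.87+9.54)/2 × 0.25 = 2.42625
  [6.25→7.25]: (9.54+8.32)/2 × 1 = 8.93
  [7.25→8.25]: (8.32+7.26)/2 × 1 = 7.79
  [8.25→8.75]: (7.26+6.79)/2 × 0.5 = 3.5125
  Sum = 119.37875 mg/L·h

AUC = 119 mg/L·h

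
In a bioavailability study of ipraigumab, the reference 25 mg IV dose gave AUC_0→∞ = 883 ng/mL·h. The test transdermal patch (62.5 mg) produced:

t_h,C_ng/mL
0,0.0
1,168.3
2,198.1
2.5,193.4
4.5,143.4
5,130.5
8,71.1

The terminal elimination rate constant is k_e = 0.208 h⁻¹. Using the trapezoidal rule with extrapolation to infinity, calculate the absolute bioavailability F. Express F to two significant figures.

Trapezoidal AUC_0→8 (transdermal patch):
  [0→1]: (0.0+168.3)/2 × 1 = 84.15
  [1→2]: (168.3+198.1)/2 × 1 = 183.2
  [2→2.5]: (198.1+193.4)/2 × 0.5 = 97.875
  [2.5→4.5]: (193.4+143.4)/2 × 2 = 336.8
  [4.5→5]: (143.4+130.5)/2 × 0.5 = 68.475
  [5→8]: (130.5+71.1)/2 × 3 = 302.4
  Sum = 1072.9 ng/mL·h
Tail: C_last/k_e = 71.1/0.208 = 341.827
AUC_0→∞ (transdermal patch) = 1072.9 + 341.827 = 1414.727 ng/mL·h
F = (AUC_ev/D_ev)/(AUC_iv/D_iv) = (1414.727/62.5)/(883/25) = 22.635632/35.32 = 0.6409

F = 0.64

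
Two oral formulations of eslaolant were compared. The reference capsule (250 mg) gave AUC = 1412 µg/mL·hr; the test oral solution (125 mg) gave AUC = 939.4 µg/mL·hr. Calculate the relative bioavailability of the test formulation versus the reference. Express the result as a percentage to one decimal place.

F_rel = 133.1%

F_rel = (AUC_test/D_test) / (AUC_ref/D_ref)
      = (939.4/125) / (1412/250)
      = 7.5152 / 5.648 = 1.3306 = 133.06%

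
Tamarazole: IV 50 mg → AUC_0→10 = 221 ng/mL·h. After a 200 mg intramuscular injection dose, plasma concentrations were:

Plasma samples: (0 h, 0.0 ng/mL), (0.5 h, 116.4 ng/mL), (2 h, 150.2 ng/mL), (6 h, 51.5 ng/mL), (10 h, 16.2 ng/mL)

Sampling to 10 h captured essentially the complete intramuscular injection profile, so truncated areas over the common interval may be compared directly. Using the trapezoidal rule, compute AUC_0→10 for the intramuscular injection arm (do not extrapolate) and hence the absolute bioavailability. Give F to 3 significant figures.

Trapezoidal AUC_0→10 (intramuscular injection):
  [0→0.5]: (0.0+116.4)/2 × 0.5 = 29.1
  [0.5→2]: (116.4+150.2)/2 × 1.5 = 199.95
  [2→6]: (150.2+51.5)/2 × 4 = 403.4
  [6→10]: (51.5+16.2)/2 × 4 = 135.4
  Sum = 767.85 ng/mL·h
F = (AUC_ev/D_ev)/(AUC_iv/D_iv) = (767.85/200)/(221/50) = 3.83925/4.42 = 0.8686

F = 0.869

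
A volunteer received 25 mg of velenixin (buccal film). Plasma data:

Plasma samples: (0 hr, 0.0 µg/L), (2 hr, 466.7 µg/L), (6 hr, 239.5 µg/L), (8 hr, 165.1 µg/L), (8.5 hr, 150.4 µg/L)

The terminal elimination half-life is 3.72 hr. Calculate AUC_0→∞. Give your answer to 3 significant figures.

AUC = 3170 µg/L·hr

Trapezoidal AUC_0→8.5:
  [0→2]: (0.0+466.7)/2 × 2 = 466.7
  [2→6]: (466.7+239.5)/2 × 4 = 1412.4
  [6→8]: (239.5+165.1)/2 × 2 = 404.6
  [8→8.5]: (165.1+150.4)/2 × 0.5 = 78.875
  Sum = 2362.575 µg/L·hr
k_e = ln2 / t½ = 0.693147 / 3.72 = 0.1863 hr^-1
Extrapolated tail: C_last / k_e = 150.4 / 0.1863 = 807.300
AUC_0→∞ = 2362.575 + 807.300 = 3169.875 µg/L·hr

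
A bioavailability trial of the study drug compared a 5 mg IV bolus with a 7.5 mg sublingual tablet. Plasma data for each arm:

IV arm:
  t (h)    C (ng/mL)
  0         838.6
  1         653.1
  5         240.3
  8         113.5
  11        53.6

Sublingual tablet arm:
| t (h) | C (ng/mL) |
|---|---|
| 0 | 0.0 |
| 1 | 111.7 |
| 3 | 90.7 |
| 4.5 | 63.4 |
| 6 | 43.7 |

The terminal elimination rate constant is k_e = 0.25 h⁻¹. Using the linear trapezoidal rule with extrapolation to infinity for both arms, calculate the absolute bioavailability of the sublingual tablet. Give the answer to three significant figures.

Trapezoidal AUC_0→11 (IV):
  [0→1]: (838.6+653.1)/2 × 1 = 745.85
  [1→5]: (653.1+240.3)/2 × 4 = 1786.8
  [5→8]: (240.3+113.5)/2 × 3 = 530.7
  [8→11]: (113.5+53.6)/2 × 3 = 250.65
  Sum = 3314.0 ng/mL·h
IV tail: 53.6/0.25 = 214.400; AUC_iv,0→∞ = 3314.0 + 214.400 = 3528.4 ng/mL·h
Trapezoidal AUC_0→6 (sublingual tablet):
  [0→1]: (0.0+111.7)/2 × 1 = 55.85
  [1→3]: (111.7+90.7)/2 × 2 = 202.4
  [3→4.5]: (90.7+63.4)/2 × 1.5 = 115.575
  [4.5→6]: (63.4+43.7)/2 × 1.5 = 80.325
  Sum = 454.15 ng/mL·h
sublingual tablet tail: 43.7/0.25 = 174.800; AUC_ev,0→∞ = 454.15 + 174.800 = 628.95 ng/mL·h
F = (AUC_ev/D_ev)/(AUC_iv/D_iv) = (628.95/7.5)/(3528.4/5) = 83.86/705.68 = 0.1188

F = 0.119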